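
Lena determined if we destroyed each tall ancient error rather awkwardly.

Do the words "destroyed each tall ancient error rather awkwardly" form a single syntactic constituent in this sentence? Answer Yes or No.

"destroyed each tall ancient error rather awkwardly" is exactly the verb phrase [VP destroyed each tall ancient error rather awkwardly], a complete constituent.

Yes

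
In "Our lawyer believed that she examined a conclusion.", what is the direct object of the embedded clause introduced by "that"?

a conclusion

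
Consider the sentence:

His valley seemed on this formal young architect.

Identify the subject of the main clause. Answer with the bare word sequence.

"his valley" is the NP that combines with the VP headed by "seemed" to form the main clause — the subject.

his valley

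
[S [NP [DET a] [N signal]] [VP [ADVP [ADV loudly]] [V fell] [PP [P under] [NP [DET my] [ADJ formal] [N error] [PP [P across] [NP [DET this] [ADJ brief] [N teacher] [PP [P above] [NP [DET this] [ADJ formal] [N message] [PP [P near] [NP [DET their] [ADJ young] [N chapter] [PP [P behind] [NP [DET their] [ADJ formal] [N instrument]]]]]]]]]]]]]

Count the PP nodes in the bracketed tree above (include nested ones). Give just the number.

5

Listing each PP by its span: [PP under my formal error across this brief teacher above this formal message near their young chapter behind their formal instrument]; [PP across this brief teacher above this formal message near their young chapter behind their formal instrument]; [PP above this formal message near their young chapter behind their formal instrument]; [PP near their young chapter behind their formal instrument]; [PP behind their formal instrument] — that makes 5.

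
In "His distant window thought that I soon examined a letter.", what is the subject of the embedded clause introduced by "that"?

I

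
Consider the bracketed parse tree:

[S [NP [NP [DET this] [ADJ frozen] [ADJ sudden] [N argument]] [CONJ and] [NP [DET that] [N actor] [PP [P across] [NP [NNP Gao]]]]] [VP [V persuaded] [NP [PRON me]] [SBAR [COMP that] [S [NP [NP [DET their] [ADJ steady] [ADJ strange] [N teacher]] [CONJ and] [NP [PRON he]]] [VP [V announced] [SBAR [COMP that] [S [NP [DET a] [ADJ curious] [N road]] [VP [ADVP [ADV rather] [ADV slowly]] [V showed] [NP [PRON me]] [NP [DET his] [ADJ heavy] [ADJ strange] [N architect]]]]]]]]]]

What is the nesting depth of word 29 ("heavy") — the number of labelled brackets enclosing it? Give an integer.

Path from the root down to the word: S → VP → SBAR → S → VP → SBAR → S → VP → NP → ADJ. That is 10 enclosing brackets.

10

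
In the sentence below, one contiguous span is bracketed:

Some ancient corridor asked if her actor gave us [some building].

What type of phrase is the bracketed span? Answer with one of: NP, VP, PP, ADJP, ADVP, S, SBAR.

NP

"building" is the head of the bracketed span, so the span is a noun phrase: NP.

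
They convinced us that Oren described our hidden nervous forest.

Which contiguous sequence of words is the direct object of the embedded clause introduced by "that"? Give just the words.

our hidden nervous forest

Within the embedded clause introduced by "that", the direct object of "described" is "our hidden nervous forest".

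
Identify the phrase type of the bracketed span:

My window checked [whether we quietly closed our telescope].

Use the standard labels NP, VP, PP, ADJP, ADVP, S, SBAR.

SBAR

The span is built around the complementizer "whether" — a subordinate clause (SBAR).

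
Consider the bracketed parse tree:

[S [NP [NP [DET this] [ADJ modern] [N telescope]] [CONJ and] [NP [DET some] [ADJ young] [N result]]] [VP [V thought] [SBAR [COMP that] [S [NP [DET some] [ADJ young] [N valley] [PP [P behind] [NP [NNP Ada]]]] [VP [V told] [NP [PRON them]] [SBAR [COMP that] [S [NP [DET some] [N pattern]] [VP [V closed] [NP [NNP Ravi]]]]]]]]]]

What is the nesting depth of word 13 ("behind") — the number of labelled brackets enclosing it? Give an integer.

7

Counting open brackets not yet closed at "behind": [S [VP [SBAR [S [NP [PP [P = 7.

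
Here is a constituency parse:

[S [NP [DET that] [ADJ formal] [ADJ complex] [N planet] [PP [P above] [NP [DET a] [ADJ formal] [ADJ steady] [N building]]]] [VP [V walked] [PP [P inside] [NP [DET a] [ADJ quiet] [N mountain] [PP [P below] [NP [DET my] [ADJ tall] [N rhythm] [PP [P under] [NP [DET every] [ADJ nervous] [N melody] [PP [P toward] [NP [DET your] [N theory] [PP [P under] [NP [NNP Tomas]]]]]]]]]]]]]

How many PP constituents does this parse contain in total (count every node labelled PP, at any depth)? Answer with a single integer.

6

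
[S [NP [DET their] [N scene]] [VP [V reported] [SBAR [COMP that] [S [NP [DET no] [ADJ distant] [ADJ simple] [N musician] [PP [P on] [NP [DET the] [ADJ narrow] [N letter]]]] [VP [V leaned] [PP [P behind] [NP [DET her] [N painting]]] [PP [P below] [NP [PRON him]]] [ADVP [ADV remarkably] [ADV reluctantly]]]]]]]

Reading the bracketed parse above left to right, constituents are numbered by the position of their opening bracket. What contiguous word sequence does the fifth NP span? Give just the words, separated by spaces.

In left-to-right order the NP constituents are "their scene"; "no distant simple musician on the narrow letter"; "the narrow letter"; "her painting"; "him". Number 5 is "him".

him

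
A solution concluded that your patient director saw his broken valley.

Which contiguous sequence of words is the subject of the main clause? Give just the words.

In the main clause the verb is "concluded"; the NP preceding it, "a solution", is the subject.

a solution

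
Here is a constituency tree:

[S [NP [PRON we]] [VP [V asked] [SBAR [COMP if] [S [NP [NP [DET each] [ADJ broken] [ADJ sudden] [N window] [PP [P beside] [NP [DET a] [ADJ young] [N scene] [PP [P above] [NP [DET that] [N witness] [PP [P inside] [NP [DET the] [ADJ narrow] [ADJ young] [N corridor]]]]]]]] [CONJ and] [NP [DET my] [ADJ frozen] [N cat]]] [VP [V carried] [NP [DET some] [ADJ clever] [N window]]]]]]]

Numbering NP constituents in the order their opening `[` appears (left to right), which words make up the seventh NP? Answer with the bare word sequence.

The NP opening brackets appear, in order, over: "we"; "each broken sudden window beside a young scene above that witness inside the narrow young corridor and my frozen cat"; "each broken sudden window beside a young scene above that witness inside the narrow young corridor"; "a young scene above that witness inside the narrow young corridor"; "that witness inside the narrow young corridor"; "the narrow young corridor"; "my frozen cat"; "some clever window". The seventh one spans "my frozen cat".

my frozen cat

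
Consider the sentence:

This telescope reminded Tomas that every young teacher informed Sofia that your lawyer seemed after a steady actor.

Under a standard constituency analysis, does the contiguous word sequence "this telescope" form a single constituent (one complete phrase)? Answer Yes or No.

Yes

The sequence corresponds to a single NP node — the noun phrase "this telescope".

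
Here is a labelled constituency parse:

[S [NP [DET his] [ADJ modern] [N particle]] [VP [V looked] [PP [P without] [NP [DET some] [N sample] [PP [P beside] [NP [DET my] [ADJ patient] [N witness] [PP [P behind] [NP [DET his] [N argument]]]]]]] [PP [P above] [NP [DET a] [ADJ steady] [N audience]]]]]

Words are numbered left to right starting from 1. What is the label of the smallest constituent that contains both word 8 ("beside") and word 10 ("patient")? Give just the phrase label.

PP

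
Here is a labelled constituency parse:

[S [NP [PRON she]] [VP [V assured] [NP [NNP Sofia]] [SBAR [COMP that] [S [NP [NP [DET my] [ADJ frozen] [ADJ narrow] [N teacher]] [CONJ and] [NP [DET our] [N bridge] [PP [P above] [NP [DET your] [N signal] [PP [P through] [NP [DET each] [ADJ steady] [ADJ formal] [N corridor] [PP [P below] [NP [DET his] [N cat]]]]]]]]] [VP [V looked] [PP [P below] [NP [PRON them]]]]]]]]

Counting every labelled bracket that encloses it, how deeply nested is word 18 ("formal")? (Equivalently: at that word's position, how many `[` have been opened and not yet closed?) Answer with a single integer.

The word sits inside ADJ, which is inside NP, inside PP, inside NP, inside PP, inside NP, inside NP, inside S, inside SBAR, inside VP, inside S — 11 brackets in all.

11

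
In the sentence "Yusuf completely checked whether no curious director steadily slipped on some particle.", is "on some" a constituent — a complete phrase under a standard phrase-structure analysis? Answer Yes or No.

No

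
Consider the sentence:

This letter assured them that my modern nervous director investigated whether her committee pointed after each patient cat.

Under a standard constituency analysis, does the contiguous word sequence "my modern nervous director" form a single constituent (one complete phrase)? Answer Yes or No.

Yes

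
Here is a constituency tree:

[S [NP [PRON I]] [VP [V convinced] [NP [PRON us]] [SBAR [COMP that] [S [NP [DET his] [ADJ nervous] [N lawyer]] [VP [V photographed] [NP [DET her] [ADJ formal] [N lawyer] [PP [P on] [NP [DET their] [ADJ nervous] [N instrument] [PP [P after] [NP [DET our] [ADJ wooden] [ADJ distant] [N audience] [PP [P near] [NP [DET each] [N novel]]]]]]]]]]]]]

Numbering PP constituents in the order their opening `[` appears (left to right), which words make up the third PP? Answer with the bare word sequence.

near each novel

Opening `[PP` markers occur at word positions 12, 16, 21; the third of these opens the constituent [PP near each novel].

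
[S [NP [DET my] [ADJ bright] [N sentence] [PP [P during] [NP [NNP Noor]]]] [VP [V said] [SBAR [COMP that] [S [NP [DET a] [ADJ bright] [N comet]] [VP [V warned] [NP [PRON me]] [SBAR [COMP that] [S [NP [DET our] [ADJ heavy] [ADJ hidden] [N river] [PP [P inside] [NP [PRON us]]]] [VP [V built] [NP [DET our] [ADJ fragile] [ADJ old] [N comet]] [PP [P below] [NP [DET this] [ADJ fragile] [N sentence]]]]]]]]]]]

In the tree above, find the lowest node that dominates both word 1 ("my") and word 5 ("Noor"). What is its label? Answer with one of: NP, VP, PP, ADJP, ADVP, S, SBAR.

NP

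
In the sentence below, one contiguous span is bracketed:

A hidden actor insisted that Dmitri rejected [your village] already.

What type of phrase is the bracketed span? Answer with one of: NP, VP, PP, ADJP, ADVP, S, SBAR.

NP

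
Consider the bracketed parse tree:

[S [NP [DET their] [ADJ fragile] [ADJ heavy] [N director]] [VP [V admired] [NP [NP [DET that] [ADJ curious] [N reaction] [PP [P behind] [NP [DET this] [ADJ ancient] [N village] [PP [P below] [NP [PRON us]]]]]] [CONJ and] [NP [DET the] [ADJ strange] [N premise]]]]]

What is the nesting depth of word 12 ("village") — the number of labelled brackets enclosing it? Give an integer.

7

Path from the root down to the word: S → VP → NP → NP → PP → NP → N. That is 7 enclosing brackets.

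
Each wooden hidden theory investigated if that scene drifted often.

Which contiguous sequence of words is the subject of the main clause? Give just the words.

each wooden hidden theory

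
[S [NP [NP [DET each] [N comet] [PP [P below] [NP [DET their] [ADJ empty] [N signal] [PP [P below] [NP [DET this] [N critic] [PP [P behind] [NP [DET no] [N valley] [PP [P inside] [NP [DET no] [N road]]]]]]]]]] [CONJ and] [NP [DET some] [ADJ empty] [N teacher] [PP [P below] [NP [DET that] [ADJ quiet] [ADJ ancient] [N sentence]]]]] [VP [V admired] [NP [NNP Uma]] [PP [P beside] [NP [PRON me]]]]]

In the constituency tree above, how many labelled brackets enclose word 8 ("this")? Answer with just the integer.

8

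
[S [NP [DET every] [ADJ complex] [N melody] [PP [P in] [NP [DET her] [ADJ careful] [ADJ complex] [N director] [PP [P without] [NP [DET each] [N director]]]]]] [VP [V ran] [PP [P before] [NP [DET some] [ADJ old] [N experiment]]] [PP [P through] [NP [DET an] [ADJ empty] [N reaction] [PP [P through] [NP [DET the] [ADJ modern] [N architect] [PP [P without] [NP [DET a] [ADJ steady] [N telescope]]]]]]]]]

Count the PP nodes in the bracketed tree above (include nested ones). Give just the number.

The PP constituents are: [PP in her careful complex director without each director]; [PP without each director]; [PP before some old experiment]; [PP through an empty reaction through the modern architect without a steady telescope]; [PP through the modern architect without a steady telescope]; [PP without a steady telescope]. Total: 6.

6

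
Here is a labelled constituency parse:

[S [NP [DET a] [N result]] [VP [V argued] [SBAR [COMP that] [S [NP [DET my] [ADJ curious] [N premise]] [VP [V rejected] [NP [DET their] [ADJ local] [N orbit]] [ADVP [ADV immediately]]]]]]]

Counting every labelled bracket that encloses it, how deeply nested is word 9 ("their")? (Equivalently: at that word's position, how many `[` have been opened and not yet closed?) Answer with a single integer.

7

The word sits inside DET, which is inside NP, inside VP, inside S, inside SBAR, inside VP, inside S — 7 brackets in all.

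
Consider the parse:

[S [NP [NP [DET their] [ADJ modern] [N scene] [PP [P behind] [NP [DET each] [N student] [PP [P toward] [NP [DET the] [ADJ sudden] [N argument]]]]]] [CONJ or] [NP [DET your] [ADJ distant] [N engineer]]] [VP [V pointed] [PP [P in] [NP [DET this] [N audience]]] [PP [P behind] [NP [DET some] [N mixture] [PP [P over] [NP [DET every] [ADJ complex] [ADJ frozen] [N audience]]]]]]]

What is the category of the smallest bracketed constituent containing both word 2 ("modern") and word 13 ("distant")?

NP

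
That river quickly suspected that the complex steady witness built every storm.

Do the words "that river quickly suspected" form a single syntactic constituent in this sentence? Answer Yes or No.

No

The sequence begins inside the noun phrase "that river" and ends inside the verb phrase "quickly suspected that the complex steady witness built every storm"; it crosses a phrase boundary, so no single node in the tree spans exactly those words.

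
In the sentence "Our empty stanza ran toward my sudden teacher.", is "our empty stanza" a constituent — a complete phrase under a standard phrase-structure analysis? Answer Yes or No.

These words form the whole noun phrase headed by "stanza", so yes — one constituent.

Yes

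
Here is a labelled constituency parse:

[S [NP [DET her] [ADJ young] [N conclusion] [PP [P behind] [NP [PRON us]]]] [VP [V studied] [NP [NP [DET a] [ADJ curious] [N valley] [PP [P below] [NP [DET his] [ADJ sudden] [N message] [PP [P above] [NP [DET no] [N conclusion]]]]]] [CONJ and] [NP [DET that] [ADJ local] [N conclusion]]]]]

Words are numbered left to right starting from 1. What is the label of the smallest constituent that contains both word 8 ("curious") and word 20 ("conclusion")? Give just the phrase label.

NP

The smallest bracket enclosing both words is [NP a curious valley below his sudden message above no conclusion and that local conclusion], so the label is NP.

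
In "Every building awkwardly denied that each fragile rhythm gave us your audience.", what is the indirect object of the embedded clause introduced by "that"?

us

"gave" heads the VP of the embedded clause introduced by "that", and "us" is its indirect object.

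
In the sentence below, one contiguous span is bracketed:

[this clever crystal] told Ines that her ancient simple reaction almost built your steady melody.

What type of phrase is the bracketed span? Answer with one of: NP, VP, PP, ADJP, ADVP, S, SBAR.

"crystal" is the head of the bracketed span, so the span is a noun phrase: NP.

NP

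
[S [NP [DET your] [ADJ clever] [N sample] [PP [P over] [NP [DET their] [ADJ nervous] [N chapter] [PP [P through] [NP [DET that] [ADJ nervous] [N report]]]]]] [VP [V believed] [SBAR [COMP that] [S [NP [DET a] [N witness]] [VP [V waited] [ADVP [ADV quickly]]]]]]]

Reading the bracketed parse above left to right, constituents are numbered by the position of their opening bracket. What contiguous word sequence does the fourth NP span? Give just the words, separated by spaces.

a witness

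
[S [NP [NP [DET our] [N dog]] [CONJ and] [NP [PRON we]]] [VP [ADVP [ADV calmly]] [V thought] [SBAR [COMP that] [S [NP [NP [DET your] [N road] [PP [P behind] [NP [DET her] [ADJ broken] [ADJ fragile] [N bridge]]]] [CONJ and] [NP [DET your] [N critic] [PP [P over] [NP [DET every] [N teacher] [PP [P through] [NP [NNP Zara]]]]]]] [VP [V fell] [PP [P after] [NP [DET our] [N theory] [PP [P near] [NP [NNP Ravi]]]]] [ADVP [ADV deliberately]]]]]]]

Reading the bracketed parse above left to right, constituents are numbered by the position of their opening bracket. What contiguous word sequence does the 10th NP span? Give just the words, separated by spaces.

our theory near Ravi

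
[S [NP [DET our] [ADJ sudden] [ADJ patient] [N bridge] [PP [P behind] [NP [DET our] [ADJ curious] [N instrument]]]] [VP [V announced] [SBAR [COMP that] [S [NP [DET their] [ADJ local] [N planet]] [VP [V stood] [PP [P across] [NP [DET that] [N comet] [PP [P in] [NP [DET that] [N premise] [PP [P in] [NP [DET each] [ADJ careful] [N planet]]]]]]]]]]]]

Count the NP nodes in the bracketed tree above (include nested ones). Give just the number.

6

Listing each NP by its span: [NP our sudden patient bridge behind our curious instrument]; [NP our curious instrument]; [NP their local planet]; [NP that comet in that premise in each careful planet]; [NP that premise in each careful planet]; [NP each careful planet] — that makes 6.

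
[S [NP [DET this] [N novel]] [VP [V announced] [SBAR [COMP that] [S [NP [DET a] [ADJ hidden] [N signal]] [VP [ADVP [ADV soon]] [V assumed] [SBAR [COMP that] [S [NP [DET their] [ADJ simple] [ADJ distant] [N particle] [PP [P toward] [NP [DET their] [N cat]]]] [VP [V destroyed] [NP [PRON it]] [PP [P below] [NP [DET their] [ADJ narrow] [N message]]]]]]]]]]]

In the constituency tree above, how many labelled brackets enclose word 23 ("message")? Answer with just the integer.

11

Counting open brackets not yet closed at "message": [S [VP [SBAR [S [VP [SBAR [S [VP [PP [NP [N = 11.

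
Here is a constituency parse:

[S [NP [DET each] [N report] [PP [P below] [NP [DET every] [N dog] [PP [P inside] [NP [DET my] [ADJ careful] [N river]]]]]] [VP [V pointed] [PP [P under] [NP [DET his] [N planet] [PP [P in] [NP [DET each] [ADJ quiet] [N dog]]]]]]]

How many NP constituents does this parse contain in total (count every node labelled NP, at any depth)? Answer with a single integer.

5

The NP constituents are: [NP each report below every dog inside my careful river]; [NP every dog inside my careful river]; [NP my careful river]; [NP his planet in each quiet dog]; [NP each quiet dog]. Total: 5.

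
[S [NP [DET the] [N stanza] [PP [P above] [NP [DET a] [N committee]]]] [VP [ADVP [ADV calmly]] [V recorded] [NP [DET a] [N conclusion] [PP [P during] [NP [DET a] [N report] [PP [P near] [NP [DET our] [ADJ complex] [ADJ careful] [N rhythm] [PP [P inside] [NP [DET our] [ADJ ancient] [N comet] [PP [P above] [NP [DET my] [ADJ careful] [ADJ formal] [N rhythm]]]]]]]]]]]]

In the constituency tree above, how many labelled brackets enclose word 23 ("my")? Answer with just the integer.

The word sits inside DET, which is inside NP, inside PP, inside NP, inside PP, inside NP, inside PP, inside NP, inside PP, inside NP, inside VP, inside S — 12 brackets in all.

12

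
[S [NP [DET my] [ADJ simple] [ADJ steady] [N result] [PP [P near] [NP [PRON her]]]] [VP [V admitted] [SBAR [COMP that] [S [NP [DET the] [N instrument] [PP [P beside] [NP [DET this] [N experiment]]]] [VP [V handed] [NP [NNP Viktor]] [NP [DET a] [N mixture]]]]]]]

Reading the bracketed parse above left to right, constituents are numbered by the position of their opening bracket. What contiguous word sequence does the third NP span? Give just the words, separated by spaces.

the instrument beside this experiment

The NP opening brackets appear, in order, over: "my simple steady result near her"; "her"; "the instrument beside this experiment"; "this experiment"; "Viktor"; "a mixture". The third one spans "the instrument beside this experiment".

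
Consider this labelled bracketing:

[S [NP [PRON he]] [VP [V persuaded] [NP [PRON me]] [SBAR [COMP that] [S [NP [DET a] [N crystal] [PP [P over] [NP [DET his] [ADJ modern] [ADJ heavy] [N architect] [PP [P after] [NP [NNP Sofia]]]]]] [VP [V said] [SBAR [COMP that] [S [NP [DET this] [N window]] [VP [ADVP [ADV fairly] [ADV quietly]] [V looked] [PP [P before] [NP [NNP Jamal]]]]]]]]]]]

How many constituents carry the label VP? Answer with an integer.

The VP constituents are: [VP persuaded me that a crystal over his modern heavy architect after Sofia said that this window fairly quietly looked before Jamal]; [VP said that this window fairly quietly looked before Jamal]; [VP fairly quietly looked before Jamal]. Total: 3.

3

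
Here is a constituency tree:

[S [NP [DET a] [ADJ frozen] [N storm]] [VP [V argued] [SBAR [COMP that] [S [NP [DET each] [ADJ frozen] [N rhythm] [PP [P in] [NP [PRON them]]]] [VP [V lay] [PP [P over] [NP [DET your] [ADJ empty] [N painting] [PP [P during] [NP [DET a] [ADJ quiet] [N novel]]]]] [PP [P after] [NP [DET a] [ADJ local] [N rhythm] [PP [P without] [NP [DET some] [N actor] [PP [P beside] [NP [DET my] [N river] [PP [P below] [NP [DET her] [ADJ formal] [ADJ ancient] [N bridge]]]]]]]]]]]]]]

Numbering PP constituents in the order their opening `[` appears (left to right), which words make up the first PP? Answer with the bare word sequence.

Opening `[PP` markers occur at word positions 9, 12, 16, 20, 24, 27, 30; the first of these opens the constituent [PP in them].

in them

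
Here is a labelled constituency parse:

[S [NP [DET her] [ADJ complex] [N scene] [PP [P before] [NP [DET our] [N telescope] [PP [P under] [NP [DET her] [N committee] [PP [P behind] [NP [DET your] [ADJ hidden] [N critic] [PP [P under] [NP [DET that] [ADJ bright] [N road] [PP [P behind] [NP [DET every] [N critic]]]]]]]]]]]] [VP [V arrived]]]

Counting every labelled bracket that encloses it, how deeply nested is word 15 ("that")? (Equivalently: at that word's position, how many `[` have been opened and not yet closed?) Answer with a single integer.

11

Path from the root down to the word: S → NP → PP → NP → PP → NP → PP → NP → PP → NP → DET. That is 11 enclosing brackets.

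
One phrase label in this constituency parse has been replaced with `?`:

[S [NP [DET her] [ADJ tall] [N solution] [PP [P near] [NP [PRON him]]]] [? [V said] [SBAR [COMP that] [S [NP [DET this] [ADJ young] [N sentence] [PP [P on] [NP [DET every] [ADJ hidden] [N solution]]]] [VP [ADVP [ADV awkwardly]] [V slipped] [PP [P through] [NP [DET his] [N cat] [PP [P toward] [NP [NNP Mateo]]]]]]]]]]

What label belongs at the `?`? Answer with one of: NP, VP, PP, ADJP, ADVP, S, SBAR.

VP

A constituent whose immediate children are V 'said', SBAR is a verb phrase: VP.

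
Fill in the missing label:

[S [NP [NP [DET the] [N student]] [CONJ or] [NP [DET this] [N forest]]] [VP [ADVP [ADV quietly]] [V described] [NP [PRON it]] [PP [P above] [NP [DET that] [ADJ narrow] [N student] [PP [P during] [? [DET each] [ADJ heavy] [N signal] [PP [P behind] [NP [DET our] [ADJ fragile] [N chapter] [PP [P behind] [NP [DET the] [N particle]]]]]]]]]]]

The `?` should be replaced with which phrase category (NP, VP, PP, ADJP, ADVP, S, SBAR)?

NP

The `?` node immediately contains: DET 'each', ADJ 'heavy', N 'signal', PP. That is the internal structure of a noun phrase, so the label is NP.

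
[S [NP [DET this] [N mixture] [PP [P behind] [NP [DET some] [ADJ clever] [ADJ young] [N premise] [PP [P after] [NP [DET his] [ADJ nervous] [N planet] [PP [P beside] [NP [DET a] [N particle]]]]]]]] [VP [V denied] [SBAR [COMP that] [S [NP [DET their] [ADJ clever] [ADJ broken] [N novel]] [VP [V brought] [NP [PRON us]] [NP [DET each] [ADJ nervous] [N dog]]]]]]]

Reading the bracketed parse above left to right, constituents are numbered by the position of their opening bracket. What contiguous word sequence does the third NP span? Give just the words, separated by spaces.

his nervous planet beside a particle

In left-to-right order the NP constituents are "this mixture behind some clever young premise after his nervous planet beside a particle"; "some clever young premise after his nervous planet beside a particle"; "his nervous planet beside a particle"; "a particle"; "their clever broken novel"; "us"; "each nervous dog". Number 3 is "his nervous planet beside a particle".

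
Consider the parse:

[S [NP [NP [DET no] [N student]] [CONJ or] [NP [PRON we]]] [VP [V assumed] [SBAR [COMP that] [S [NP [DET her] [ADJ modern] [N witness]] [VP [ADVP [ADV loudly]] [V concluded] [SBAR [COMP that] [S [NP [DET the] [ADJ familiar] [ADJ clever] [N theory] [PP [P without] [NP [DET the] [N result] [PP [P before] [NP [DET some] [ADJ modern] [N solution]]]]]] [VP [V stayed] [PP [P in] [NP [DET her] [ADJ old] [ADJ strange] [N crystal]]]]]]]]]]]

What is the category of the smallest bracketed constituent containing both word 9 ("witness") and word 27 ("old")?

Word 9 lies under S → VP → SBAR → S → NP → N; word 27 lies under S → VP → SBAR → S → VP → SBAR → S → VP → PP → NP → ADJ. The lowest shared node is the S.

S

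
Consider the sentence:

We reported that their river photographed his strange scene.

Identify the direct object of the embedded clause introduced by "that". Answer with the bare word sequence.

"photographed" heads the VP of the embedded clause introduced by "that", and "his strange scene" is its direct object.

his strange scene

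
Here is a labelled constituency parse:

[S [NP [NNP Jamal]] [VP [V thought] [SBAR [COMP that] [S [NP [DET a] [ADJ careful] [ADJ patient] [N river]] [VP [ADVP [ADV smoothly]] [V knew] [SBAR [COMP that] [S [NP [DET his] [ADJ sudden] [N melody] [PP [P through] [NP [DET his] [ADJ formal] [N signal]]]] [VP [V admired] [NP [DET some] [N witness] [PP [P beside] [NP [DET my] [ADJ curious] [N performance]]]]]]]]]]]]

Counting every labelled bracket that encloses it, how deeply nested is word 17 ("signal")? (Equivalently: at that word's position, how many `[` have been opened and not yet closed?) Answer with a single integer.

11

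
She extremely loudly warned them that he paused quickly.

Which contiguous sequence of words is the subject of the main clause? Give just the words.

she

"she" is the NP that combines with the VP headed by "warned" to form the main clause — the subject.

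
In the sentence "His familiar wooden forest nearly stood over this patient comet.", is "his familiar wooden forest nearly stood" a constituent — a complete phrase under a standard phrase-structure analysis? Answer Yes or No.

No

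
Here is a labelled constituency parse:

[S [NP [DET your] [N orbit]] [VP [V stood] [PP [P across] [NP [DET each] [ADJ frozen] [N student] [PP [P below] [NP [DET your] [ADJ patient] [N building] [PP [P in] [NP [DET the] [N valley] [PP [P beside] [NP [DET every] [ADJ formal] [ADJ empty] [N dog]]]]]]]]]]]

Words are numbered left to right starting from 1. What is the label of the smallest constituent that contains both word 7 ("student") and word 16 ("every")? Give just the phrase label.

NP

The smallest bracket enclosing both words is [NP each frozen student below your patient building in the valley beside every formal empty dog], so the label is NP.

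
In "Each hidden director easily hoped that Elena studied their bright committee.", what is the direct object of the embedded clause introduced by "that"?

their bright committee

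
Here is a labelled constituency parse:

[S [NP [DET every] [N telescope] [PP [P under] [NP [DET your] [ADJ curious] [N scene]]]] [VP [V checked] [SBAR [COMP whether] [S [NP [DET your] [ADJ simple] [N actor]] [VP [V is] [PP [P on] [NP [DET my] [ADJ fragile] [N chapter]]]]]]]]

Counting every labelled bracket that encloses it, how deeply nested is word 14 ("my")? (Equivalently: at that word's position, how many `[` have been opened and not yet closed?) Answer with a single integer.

8

Counting open brackets not yet closed at "my": [S [VP [SBAR [S [VP [PP [NP [DET = 8.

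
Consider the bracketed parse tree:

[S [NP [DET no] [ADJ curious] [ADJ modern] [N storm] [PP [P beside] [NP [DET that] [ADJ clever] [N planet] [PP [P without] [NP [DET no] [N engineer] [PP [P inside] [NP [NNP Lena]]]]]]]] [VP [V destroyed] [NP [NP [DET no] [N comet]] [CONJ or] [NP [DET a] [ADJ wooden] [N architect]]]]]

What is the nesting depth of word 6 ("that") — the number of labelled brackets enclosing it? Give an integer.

5

Path from the root down to the word: S → NP → PP → NP → DET. That is 5 enclosing brackets.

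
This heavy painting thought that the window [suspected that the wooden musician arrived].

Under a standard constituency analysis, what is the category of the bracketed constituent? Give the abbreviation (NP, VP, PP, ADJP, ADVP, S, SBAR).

The bracketed span "suspected that the wooden musician arrived" is headed by "suspected", making it a verb phrase (VP).

VP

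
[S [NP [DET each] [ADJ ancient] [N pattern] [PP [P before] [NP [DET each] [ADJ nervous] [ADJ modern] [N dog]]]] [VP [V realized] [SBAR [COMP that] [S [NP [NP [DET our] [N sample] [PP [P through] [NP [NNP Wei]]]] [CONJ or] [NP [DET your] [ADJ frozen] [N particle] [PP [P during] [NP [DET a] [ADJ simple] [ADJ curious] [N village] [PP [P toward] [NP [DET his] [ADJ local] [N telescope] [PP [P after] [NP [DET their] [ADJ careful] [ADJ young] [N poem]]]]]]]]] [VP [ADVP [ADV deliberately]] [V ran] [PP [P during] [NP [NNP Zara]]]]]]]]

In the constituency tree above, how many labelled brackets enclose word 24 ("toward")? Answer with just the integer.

10

Path from the root down to the word: S → VP → SBAR → S → NP → NP → PP → NP → PP → P. That is 10 enclosing brackets.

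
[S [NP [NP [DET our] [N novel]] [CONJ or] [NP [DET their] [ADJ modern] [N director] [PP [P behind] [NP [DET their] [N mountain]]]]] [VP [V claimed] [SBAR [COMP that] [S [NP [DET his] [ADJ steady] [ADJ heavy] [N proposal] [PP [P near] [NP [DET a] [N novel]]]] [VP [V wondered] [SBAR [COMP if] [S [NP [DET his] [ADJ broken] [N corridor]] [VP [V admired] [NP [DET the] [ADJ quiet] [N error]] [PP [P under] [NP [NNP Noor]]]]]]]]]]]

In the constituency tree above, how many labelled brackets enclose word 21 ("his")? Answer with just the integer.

9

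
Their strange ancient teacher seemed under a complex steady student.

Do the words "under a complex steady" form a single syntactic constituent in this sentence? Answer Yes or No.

The sequence begins inside the preposition "under" and ends inside the noun phrase "a complex steady student"; it crosses a phrase boundary, so no single node in the tree spans exactly those words.

No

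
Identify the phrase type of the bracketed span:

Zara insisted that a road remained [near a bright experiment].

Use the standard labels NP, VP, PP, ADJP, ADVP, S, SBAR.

PP

"near" is the head of the bracketed span, so the span is a prepositional phrase: PP.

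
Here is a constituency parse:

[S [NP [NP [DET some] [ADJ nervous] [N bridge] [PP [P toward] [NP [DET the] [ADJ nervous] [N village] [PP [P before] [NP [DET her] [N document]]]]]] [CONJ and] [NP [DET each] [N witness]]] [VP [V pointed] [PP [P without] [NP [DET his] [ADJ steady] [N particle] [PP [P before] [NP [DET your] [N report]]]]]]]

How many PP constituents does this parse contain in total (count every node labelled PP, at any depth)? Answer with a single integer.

Scanning left to right, an opening `[PP` appears at word positions 4, 8, 15, 19 — 4 in total.

4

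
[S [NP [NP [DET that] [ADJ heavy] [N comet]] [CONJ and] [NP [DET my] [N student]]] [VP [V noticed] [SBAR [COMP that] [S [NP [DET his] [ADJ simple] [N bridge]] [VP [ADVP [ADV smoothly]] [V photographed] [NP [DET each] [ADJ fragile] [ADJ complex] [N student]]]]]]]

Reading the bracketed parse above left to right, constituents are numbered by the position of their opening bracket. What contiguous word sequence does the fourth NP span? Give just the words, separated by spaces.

his simple bridge

The NP opening brackets appear, in order, over: "that heavy comet and my student"; "that heavy comet"; "my student"; "his simple bridge"; "each fragile complex student". The fourth one spans "his simple bridge".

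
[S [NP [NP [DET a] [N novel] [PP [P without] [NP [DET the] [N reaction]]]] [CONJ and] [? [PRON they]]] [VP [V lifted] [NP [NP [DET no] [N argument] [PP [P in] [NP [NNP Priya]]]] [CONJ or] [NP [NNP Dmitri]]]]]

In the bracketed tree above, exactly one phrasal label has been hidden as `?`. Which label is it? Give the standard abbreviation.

NP

A constituent whose immediate children are PRON 'they' is a noun phrase: NP.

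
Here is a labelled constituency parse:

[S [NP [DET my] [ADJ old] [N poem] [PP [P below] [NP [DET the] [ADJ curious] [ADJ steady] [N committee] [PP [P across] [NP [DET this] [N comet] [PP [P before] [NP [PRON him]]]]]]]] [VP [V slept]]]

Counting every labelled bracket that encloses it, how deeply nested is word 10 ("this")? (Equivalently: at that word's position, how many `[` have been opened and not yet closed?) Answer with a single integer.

Counting open brackets not yet closed at "this": [S [NP [PP [NP [PP [NP [DET = 7.

7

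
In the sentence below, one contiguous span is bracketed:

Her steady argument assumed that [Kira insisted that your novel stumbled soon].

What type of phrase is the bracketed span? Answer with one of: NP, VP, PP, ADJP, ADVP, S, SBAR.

"insisted" is the head of the bracketed span, so the span is a clause: S.

S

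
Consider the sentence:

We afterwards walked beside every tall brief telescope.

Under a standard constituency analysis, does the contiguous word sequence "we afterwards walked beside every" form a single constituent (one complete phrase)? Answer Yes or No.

The sequence begins inside the noun phrase "we" and ends inside the verb phrase "afterwards walked beside every tall brief telescope"; it crosses a phrase boundary, so no single node in the tree spans exactly those words.

No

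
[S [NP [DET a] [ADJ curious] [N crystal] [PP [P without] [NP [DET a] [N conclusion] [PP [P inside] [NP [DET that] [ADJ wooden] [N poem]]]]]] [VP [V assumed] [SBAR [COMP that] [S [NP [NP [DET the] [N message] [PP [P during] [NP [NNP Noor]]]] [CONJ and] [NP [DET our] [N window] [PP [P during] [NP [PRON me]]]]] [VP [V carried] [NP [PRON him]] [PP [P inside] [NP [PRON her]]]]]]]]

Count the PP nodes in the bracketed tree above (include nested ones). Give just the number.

Scanning left to right, an opening `[PP` appears at word positions 4, 7, 15, 20, 24 — 5 in total.

5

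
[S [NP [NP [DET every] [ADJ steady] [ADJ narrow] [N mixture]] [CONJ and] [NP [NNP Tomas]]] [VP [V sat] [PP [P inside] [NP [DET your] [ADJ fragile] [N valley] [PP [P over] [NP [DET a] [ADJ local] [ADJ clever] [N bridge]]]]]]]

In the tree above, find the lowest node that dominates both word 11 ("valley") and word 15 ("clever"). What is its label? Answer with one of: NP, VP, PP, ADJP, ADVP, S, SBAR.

NP

The smallest bracket enclosing both words is [NP your fragile valley over a local clever bridge], so the label is NP.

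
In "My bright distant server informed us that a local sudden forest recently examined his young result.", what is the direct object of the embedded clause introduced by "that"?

"examined" heads the VP of the embedded clause introduced by "that", and "his young result" is its direct object.

his young result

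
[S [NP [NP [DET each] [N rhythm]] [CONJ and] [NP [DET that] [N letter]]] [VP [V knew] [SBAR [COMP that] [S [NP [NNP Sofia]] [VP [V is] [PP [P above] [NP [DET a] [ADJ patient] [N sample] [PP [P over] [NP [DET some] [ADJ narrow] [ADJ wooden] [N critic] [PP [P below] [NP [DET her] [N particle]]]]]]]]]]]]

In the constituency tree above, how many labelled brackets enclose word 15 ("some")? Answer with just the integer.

10

Path from the root down to the word: S → VP → SBAR → S → VP → PP → NP → PP → NP → DET. That is 10 enclosing brackets.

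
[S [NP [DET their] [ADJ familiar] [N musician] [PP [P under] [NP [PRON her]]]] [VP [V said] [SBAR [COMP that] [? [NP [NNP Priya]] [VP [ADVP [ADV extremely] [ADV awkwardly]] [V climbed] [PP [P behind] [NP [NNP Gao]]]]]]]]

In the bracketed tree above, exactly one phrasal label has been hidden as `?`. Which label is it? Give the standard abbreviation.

S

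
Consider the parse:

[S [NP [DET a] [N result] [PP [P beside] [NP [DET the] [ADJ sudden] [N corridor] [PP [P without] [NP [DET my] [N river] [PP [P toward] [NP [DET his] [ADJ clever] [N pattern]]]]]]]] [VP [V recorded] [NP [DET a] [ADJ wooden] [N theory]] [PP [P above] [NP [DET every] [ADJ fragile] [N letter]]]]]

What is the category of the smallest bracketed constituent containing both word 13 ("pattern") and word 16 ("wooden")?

S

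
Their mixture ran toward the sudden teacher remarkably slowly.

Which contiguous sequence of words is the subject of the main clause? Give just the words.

their mixture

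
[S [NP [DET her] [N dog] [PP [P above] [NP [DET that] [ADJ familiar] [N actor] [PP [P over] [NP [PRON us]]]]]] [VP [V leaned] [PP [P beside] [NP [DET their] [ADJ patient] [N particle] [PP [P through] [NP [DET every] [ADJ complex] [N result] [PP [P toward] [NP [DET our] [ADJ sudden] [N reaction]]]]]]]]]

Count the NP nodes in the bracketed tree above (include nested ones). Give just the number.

6

The NP constituents are: [NP her dog above that familiar actor over us]; [NP that familiar actor over us]; [NP us]; [NP their patient particle through every complex result toward our sudden reaction]; [NP every complex result toward our sudden reaction]; [NP our sudden reaction]. Total: 6.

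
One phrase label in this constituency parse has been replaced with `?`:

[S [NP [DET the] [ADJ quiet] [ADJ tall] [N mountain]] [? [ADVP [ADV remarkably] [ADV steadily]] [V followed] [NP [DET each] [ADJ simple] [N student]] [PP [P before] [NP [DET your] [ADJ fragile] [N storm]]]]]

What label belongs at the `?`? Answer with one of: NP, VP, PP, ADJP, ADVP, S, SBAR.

Looking at what the `?` directly dominates — ADVP, V 'followed', NP, PP — this is a verb phrase (VP).

VP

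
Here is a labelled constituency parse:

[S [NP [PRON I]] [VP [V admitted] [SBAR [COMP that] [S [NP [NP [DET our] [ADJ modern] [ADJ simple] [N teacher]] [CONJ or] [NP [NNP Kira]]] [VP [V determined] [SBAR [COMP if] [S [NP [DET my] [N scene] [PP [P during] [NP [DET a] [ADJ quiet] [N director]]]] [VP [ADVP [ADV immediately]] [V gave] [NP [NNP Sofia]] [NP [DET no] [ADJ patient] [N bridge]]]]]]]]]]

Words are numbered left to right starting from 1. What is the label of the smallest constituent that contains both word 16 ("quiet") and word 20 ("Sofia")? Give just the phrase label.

S

The smallest bracket enclosing both words is [S my scene during a quiet director immediately gave Sofia no patient bridge], so the label is S.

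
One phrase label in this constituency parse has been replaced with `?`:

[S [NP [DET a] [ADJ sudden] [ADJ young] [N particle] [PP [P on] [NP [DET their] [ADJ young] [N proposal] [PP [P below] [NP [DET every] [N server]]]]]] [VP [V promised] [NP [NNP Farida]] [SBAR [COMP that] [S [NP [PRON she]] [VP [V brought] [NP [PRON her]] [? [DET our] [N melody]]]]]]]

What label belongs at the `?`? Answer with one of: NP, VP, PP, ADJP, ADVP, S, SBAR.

NP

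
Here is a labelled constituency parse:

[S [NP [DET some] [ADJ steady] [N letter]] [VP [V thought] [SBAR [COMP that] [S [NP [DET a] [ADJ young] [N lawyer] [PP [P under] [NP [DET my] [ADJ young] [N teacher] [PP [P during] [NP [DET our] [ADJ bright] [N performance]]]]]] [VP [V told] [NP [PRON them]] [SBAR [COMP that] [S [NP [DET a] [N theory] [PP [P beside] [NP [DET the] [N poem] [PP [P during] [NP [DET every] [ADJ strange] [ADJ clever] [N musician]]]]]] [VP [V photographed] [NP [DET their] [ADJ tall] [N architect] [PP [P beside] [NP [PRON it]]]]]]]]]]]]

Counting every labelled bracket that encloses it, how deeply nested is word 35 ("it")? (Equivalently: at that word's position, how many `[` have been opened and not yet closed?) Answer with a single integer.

12

Path from the root down to the word: S → VP → SBAR → S → VP → SBAR → S → VP → NP → PP → NP → PRON. That is 12 enclosing brackets.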